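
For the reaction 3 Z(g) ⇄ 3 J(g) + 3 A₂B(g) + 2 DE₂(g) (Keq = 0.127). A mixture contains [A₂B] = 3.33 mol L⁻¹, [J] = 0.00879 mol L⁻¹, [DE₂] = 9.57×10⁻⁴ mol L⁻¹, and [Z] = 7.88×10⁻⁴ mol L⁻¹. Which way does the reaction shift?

Q = [J]³·[A₂B]³·[DE₂]² / [Z]³ = (0.00879)³·(3.33)³·(9.57×10⁻⁴)² / (7.88×10⁻⁴)³ = 0.0469
Q = 0.0469 < Keq = 0.127, so the forward reaction proceeds.

toward products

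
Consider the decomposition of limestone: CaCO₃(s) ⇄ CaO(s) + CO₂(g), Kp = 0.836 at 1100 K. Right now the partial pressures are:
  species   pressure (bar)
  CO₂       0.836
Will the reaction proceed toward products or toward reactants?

(CaCO₃, CaO are pure solids — omitted from Qp.)
Qp = P(CO₂) = 0.836
Qp = 0.836 = Kp, so the system is already at equilibrium.

neither direction; the system is at equilibrium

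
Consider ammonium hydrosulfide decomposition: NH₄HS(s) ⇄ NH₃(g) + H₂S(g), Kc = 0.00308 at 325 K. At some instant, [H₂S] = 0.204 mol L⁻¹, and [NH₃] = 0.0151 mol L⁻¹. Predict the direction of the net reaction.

(NH₄HS is a pure solid — omitted from Qc.)
Qc = [NH₃]·[H₂S] = (0.0151)·(0.204) = 0.00308
Qc = 0.00308 = Kc, so the system is already at equilibrium.

no net change (already at equilibrium)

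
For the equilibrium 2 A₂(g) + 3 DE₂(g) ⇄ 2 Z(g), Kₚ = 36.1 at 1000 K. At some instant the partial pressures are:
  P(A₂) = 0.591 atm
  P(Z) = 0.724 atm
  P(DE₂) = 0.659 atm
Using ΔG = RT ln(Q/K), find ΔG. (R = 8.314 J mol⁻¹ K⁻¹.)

Qₚ = P(Z)² / (P(A₂)²·P(DE₂)³) = (0.724)² / ((0.591)²·(0.659)³) = 5.24
ΔG = RT ln(Qₚ/Kₚ) = (8.314 J mol⁻¹ K⁻¹)(1000 K) × ln(5.24/36.1)
   = (8.314 kJ/mol)(-1.930) = -16.0 kJ/mol
ΔG < 0, so the forward reaction is spontaneous (proceeds forward).

ΔG = -16.0 kJ/mol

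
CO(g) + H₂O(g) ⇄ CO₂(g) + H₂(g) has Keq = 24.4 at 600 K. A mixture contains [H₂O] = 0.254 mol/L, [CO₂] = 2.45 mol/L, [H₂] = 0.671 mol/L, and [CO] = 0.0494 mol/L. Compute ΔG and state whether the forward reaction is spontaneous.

Q = [CO₂]·[H₂] / ([CO]·[H₂O]) = (2.45)·(0.671) / ((0.0494)·(0.254)) = 131
ΔG = RT ln(Q/Keq) = (8.314 J mol⁻¹ K⁻¹)(600 K) × ln(131/24.4)
   = (4.988 kJ/mol)(1.681) = 8.38 kJ/mol
ΔG > 0, so the forward reaction is non-spontaneous (proceeds in reverse).

ΔG = 8.38 kJ/mol; the forward reaction is non-spontaneous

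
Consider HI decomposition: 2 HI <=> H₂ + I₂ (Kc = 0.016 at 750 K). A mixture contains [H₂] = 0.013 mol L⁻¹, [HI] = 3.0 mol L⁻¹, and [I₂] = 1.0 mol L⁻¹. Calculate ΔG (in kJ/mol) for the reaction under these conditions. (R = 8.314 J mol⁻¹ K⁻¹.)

Qc = [H₂]·[I₂] / [HI]² = (0.013)·(1.0) / (3.0)² = 0.00144
ΔG = RT ln(Qc/Kc) = (8.314 J mol⁻¹ K⁻¹)(750 K) × ln(0.00144/0.016)
   = (6.236 kJ/mol)(-2.408) = -15.0 kJ/mol
ΔG < 0, so the forward reaction is spontaneous (proceeds forward).

ΔG = -15.0 kJ/mol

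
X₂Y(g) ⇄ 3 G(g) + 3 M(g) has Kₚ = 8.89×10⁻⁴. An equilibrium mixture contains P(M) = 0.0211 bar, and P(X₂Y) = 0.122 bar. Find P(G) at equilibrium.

P(G) = 2.26 bar

At equilibrium, Kₚ = P(G)³·P(M)³ / P(X₂Y) = 8.89×10⁻⁴.
(P(G))³·(0.0211)³ / (0.122) = 8.89×10⁻⁴
P(G)³ = 11.5 ⇒ P(G) = 2.26 bar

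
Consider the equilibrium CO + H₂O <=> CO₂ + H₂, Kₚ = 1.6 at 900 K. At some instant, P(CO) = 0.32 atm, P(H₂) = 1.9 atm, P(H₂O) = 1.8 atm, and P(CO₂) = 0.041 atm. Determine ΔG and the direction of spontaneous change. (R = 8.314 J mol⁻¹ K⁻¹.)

ΔG = -18.5 kJ/mol; the forward reaction is spontaneous

Qₚ = P(CO₂)·P(H₂) / (P(CO)·P(H₂O)) = (0.041)·(1.9) / ((0.32)·(1.8)) = 0.135
ΔG = RT ln(Qₚ/Kₚ) = (8.314 J mol⁻¹ K⁻¹)(900 K) × ln(0.135/1.6)
   = (7.483 kJ/mol)(-2.472) = -18.5 kJ/mol
ΔG < 0, so the forward reaction is spontaneous (proceeds forward).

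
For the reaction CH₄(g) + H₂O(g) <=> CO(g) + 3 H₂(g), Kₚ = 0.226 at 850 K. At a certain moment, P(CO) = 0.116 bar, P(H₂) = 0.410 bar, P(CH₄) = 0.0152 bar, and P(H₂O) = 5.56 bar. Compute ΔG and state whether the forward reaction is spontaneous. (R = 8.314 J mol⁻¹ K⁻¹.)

ΔG = -6.15 kJ/mol; the forward reaction is spontaneous

Qₚ = P(CO)·P(H₂)³ / (P(CH₄)·P(H₂O)) = (0.116)·(0.410)³ / ((0.0152)·(5.56)) = 0.0946
ΔG = RT ln(Qₚ/Kₚ) = (8.314 J mol⁻¹ K⁻¹)(850 K) × ln(0.0946/0.226)
   = (7.067 kJ/mol)(-0.8709) = -6.15 kJ/mol
ΔG < 0, so the forward reaction is spontaneous (proceeds forward).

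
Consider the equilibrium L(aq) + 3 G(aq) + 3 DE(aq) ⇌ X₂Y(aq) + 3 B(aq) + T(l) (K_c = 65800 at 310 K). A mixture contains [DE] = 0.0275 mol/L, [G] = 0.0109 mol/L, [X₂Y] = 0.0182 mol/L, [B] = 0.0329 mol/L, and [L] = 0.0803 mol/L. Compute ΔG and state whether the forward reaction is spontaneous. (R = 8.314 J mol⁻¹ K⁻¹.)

(T is a pure liquid — omitted from Q_c.)
Q_c = [X₂Y]·[B]³ / ([L]·[G]³·[DE]³) = (0.0182)·(0.0329)³ / ((0.0803)·(0.0109)³·(0.0275)³) = 3.00e5
ΔG = RT ln(Q_c/K_c) = (8.314 J mol⁻¹ K⁻¹)(310 K) × ln(3.00e5/65800)
   = (2.577 kJ/mol)(1.517) = 3.91 kJ/mol
ΔG > 0, so the forward reaction is non-spontaneous (proceeds in reverse).

ΔG = 3.91 kJ/mol; the forward reaction is non-spontaneous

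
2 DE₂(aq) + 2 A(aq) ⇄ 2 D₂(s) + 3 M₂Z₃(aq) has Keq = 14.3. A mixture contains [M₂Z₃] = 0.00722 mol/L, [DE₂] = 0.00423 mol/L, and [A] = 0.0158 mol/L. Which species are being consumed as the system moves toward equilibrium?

D₂, M₂Z₃ (products)

(D₂ is a pure solid — omitted from Q.)
Q = [M₂Z₃]³ / ([DE₂]²·[A]²) = (0.00722)³ / ((0.00423)²·(0.0158)²) = 84.3
Q = 84.3 > Keq = 14.3: net reverse reaction.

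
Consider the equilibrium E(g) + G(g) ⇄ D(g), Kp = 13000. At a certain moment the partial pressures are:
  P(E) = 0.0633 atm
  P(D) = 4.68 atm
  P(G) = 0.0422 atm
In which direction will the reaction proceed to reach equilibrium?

toward products

Qp = P(D) / (P(E)·P(G)) = (4.68) / ((0.0633)·(0.0422)) = 1750
Qp = 1750 < Kp = 13000, so the forward reaction proceeds.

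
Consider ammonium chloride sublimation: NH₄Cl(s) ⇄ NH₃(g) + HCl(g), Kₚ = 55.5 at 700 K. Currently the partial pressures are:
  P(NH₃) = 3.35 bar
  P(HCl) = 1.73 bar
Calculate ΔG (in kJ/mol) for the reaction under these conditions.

ΔG = -13.1 kJ/mol

(NH₄Cl is a pure solid — omitted from Qₚ.)
Qₚ = P(NH₃)·P(HCl) = (3.35)·(1.73) = 5.80
ΔG = RT ln(Qₚ/Kₚ) = (8.314 J mol⁻¹ K⁻¹)(700 K) × ln(5.80/55.5)
   = (5.820 kJ/mol)(-2.259) = -13.1 kJ/mol
ΔG < 0, so the forward reaction is spontaneous (proceeds forward).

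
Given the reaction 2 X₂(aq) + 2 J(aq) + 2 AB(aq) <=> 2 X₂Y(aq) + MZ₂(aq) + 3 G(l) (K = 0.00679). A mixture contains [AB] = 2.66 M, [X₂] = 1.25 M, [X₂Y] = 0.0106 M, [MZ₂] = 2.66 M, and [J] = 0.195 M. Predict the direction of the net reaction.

(G is a pure liquid — omitted from Q.)
Q = [X₂Y]²·[MZ₂] / ([X₂]²·[J]²·[AB]²) = (0.0106)²·(2.66) / ((1.25)²·(0.195)²·(2.66)²) = 7.11e-4
Q = 7.11e-4 < K = 0.00679, so the forward reaction proceeds.

to the right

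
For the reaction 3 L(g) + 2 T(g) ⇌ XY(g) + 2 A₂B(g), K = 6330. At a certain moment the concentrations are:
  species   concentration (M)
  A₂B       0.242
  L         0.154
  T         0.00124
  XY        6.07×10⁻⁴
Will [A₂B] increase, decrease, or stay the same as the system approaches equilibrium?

Q = [XY]·[A₂B]² / ([L]³·[T]²) = (6.07×10⁻⁴)·(0.242)² / ((0.154)³·(0.00124)²) = 6330
Q = 6330 = K; the system is at equilibrium.

stay the same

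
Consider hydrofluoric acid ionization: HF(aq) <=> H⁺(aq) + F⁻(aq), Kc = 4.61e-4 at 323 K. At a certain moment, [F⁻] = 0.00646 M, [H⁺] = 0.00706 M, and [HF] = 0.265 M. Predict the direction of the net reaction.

Qc = [H⁺]·[F⁻] / [HF] = (0.00706)·(0.00646) / (0.265) = 1.72e-4
Qc = 1.72e-4 < Kc = 4.61e-4, so the forward reaction proceeds.

toward products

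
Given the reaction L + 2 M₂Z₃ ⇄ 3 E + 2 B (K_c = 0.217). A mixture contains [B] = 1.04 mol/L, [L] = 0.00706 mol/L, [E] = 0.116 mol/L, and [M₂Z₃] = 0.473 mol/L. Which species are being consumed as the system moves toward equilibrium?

E, B (products)

Q_c = [E]³·[B]² / ([L]·[M₂Z₃]²) = (0.116)³·(1.04)² / ((0.00706)·(0.473)²) = 1.07
Q_c = 1.07 > K_c = 0.217: net reverse reaction.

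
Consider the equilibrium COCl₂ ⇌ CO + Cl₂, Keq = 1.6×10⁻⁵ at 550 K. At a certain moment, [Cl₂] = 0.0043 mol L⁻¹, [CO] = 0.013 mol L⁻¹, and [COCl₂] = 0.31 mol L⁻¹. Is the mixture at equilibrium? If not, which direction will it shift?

Q = [CO]·[Cl₂] / [COCl₂] = (0.013)·(0.0043) / (0.31) = 1.8×10⁻⁴
Q = 1.8×10⁻⁴ > Keq = 1.6×10⁻⁵: net reverse reaction.

no; Q > K, reaction proceeds in reverse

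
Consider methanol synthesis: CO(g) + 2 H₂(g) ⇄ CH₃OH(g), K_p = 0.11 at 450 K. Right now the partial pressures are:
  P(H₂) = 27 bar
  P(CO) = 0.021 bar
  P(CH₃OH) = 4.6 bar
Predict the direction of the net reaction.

Q_p = P(CH₃OH) / (P(CO)·P(H₂)²) = (4.6) / ((0.021)·(27)²) = 0.30
Q_p = 0.30 > K_p = 0.11, so the reverse reaction proceeds.

in the reverse direction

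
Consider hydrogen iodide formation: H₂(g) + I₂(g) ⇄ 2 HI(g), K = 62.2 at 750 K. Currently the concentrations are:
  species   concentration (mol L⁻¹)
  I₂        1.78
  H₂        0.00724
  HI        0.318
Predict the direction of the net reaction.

Q = [HI]² / ([H₂]·[I₂]) = (0.318)² / ((0.00724)·(1.78)) = 7.85
Q = 7.85 < K = 62.2, so the forward reaction proceeds.

forward (toward products)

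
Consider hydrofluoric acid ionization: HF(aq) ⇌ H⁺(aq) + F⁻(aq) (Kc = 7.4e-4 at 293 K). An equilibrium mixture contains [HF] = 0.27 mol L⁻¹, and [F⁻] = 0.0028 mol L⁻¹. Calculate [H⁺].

At equilibrium, Kc = [H⁺]·[F⁻] / [HF] = 7.4e-4.
([H⁺])·(0.0028) / (0.27) = 7.4e-4
[H⁺] = 0.0714 = 0.071 mol L⁻¹

[H⁺] = 0.071 mol L⁻¹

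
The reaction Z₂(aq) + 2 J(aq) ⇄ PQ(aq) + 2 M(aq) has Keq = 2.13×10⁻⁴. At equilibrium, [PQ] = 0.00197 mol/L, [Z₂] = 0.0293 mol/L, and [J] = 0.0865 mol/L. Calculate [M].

At equilibrium, Keq = [PQ]·[M]² / ([Z₂]·[J]²) = 2.13×10⁻⁴.
(0.00197)·([M])² / ((0.0293)·(0.0865)²) = 2.13×10⁻⁴
[M]² = 2.37×10⁻⁵ ⇒ [M] = 0.00487 mol/L

[M] = 0.00487 mol/L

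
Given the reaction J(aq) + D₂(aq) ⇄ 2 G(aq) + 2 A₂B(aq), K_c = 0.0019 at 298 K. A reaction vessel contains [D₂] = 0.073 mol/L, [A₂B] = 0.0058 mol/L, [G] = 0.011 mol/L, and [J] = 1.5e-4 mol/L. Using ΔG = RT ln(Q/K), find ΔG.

ΔG = -4.04 kJ/mol

Q_c = [G]²·[A₂B]² / ([J]·[D₂]) = (0.011)²·(0.0058)² / ((1.5e-4)·(0.073)) = 3.72e-4
ΔG = RT ln(Q_c/K_c) = (8.314 J mol⁻¹ K⁻¹)(298 K) × ln(3.72e-4/0.0019)
   = (2.478 kJ/mol)(-1.631) = -4.04 kJ/mol
ΔG < 0, so the forward reaction is spontaneous (proceeds forward).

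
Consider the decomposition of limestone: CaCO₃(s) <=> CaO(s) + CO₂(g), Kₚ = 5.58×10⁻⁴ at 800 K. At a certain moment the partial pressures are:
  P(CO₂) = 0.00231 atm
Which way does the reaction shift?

reverse (toward reactants)

(CaCO₃, CaO are pure solids — omitted from Qₚ.)
Qₚ = P(CO₂) = 0.00231
Qₚ = 0.00231 > Kₚ = 5.58×10⁻⁴, so the reverse reaction proceeds.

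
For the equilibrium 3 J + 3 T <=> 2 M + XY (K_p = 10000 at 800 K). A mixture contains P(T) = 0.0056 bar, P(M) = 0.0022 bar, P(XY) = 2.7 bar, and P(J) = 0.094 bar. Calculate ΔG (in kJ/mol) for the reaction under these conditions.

ΔG = 14.6 kJ/mol

Q_p = P(M)²·P(XY) / (P(J)³·P(T)³) = (0.0022)²·(2.7) / ((0.094)³·(0.0056)³) = 89600
ΔG = RT ln(Q_p/K_p) = (8.314 J mol⁻¹ K⁻¹)(800 K) × ln(89600/10000)
   = (6.651 kJ/mol)(2.193) = 14.6 kJ/mol
ΔG > 0, so the forward reaction is non-spontaneous (proceeds in reverse).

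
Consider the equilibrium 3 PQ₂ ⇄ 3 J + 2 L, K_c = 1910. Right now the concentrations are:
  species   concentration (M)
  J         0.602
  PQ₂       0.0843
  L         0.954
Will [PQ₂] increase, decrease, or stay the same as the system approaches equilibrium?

Q_c = [J]³·[L]² / [PQ₂]³ = (0.602)³·(0.954)² / (0.0843)³ = 331
Q_c = 331 < K_c = 1910: net forward reaction.
PQ₂ is a reactant, so it decreases.

decrease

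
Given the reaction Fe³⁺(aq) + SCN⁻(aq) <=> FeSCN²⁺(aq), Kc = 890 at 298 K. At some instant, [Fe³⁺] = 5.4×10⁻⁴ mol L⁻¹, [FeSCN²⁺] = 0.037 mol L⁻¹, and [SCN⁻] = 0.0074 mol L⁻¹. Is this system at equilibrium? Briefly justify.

no; Q > K, reaction proceeds in reverse

Qc = [FeSCN²⁺] / ([Fe³⁺]·[SCN⁻]) = (0.037) / ((5.4×10⁻⁴)·(0.0074)) = 9300
Qc = 9300 > Kc = 890: net reverse reaction.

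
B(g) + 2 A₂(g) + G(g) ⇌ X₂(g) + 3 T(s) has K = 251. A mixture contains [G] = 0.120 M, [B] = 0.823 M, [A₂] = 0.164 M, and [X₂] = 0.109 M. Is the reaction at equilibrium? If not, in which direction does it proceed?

forward (toward products)

(T is a pure solid — omitted from Q.)
Q = [X₂] / ([B]·[A₂]²·[G]) = (0.109) / ((0.823)·(0.164)²·(0.120)) = 41.0
Q = 41.0 < K = 251, so the forward reaction proceeds.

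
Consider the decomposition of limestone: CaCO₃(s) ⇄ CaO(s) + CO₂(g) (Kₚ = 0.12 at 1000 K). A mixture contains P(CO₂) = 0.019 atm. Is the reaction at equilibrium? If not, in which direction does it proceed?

forward (toward products)

(CaCO₃, CaO are pure solids — omitted from Qₚ.)
Qₚ = P(CO₂) = 0.019
Qₚ = 0.019 < Kₚ = 0.12, so the forward reaction proceeds.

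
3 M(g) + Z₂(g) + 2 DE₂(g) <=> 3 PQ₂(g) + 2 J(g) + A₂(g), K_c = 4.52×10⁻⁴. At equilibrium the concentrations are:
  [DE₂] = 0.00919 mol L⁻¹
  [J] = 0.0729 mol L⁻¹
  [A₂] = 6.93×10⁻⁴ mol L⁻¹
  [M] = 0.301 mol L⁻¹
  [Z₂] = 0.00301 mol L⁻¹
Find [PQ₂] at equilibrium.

[PQ₂] = 0.00948 mol L⁻¹

At equilibrium, K_c = [PQ₂]³·[J]²·[A₂] / ([M]³·[Z₂]·[DE₂]²) = 4.52×10⁻⁴.
([PQ₂])³·(0.0729)²·(6.93×10⁻⁴) / ((0.301)³·(0.00301)·(0.00919)²) = 4.52×10⁻⁴
[PQ₂]³ = 8.51×10⁻⁷ ⇒ [PQ₂] = 0.00948 mol L⁻¹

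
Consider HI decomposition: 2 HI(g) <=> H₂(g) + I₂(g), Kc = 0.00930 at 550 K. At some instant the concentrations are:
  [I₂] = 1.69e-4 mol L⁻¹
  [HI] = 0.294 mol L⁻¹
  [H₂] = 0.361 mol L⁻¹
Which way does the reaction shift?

forward (toward products)

Qc = [H₂]·[I₂] / [HI]² = (0.361)·(1.69e-4) / (0.294)² = 7.06e-4
Qc = 7.06e-4 < Kc = 0.00930, so the forward reaction proceeds.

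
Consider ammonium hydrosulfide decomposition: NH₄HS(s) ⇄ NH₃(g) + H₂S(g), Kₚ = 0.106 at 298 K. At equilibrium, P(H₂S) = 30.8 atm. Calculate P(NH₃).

(NH₄HS is a pure solid — omitted from Kₚ.)
At equilibrium, Kₚ = P(NH₃)·P(H₂S) = 0.106.
(P(NH₃))·(30.8) = 0.106
P(NH₃) = 0.00344 atm

P(NH₃) = 0.00344 atm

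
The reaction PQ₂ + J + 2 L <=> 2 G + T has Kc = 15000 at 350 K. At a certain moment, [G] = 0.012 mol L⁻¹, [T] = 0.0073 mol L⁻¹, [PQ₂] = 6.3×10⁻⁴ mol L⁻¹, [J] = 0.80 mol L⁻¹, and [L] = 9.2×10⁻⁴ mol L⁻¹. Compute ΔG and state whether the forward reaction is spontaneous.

ΔG = -5.26 kJ/mol; the forward reaction is spontaneous

Qc = [G]²·[T] / ([PQ₂]·[J]·[L]²) = (0.012)²·(0.0073) / ((6.3×10⁻⁴)·(0.80)·(9.2×10⁻⁴)²) = 2460
ΔG = RT ln(Qc/Kc) = (8.314 J mol⁻¹ K⁻¹)(350 K) × ln(2460/15000)
   = (2.910 kJ/mol)(-1.808) = -5.26 kJ/mol
ΔG < 0, so the forward reaction is spontaneous (proceeds forward).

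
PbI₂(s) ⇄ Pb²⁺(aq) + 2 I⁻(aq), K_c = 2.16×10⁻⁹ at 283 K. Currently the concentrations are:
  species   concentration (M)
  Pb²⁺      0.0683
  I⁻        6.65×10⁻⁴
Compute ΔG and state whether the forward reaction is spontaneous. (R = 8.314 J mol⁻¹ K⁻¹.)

(PbI₂ is a pure solid — omitted from Q_c.)
Q_c = [Pb²⁺]·[I⁻]² = (0.0683)·(6.65×10⁻⁴)² = 3.02×10⁻⁸
ΔG = RT ln(Q_c/K_c) = (8.314 J mol⁻¹ K⁻¹)(283 K) × ln(3.02×10⁻⁸/2.16×10⁻⁹)
   = (2.353 kJ/mol)(2.638) = 6.21 kJ/mol
ΔG > 0, so the forward reaction is non-spontaneous (proceeds in reverse).

ΔG = 6.21 kJ/mol; the forward reaction is non-spontaneous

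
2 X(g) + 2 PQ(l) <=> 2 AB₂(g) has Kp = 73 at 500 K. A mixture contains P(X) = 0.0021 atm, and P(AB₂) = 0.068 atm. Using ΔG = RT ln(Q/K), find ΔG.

ΔG = 11.1 kJ/mol

(PQ is a pure liquid — omitted from Qp.)
Qp = P(AB₂)² / P(X)² = (0.068)² / (0.0021)² = 1050
ΔG = RT ln(Qp/Kp) = (8.314 J mol⁻¹ K⁻¹)(500 K) × ln(1050/73)
   = (4.157 kJ/mol)(2.666) = 11.1 kJ/mol
ΔG > 0, so the forward reaction is non-spontaneous (proceeds in reverse).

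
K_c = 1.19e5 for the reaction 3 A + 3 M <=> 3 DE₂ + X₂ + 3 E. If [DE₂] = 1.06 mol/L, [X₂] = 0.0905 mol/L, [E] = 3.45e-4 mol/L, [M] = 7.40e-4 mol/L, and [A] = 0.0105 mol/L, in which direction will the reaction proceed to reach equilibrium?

in the forward direction

Q_c = [DE₂]³·[X₂]·[E]³ / ([A]³·[M]³) = (1.06)³·(0.0905)·(3.45e-4)³ / ((0.0105)³·(7.40e-4)³) = 9440
Q_c = 9440 < K_c = 1.19e5, so the forward reaction proceeds.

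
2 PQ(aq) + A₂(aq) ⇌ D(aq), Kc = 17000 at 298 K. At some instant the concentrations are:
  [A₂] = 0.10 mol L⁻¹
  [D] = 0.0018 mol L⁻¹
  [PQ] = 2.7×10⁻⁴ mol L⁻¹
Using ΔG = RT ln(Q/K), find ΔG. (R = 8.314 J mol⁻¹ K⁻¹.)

Qc = [D] / ([PQ]²·[A₂]) = (0.0018) / ((2.7×10⁻⁴)²·(0.10)) = 2.47×10⁵
ΔG = RT ln(Qc/Kc) = (8.314 J mol⁻¹ K⁻¹)(298 K) × ln(2.47×10⁵/17000)
   = (2.478 kJ/mol)(2.676) = 6.63 kJ/mol
ΔG > 0, so the forward reaction is non-spontaneous (proceeds in reverse).

ΔG = 6.63 kJ/mol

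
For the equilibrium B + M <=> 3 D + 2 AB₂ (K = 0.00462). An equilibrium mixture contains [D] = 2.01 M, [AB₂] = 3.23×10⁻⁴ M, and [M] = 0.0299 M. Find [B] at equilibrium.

[B] = 0.00613 M

At equilibrium, K = [D]³·[AB₂]² / ([B]·[M]) = 0.00462.
(2.01)³·(3.23×10⁻⁴)² / (([B])·(0.0299)) = 0.00462
[B] = 0.00613 M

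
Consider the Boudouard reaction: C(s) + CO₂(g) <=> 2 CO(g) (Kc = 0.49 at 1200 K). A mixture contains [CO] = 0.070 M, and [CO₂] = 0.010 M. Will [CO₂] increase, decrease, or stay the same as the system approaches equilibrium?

(C is a pure solid — omitted from Qc.)
Qc = [CO]² / [CO₂] = (0.070)² / (0.010) = 0.49
Qc = 0.49 = Kc; the system is at equilibrium.

stay the same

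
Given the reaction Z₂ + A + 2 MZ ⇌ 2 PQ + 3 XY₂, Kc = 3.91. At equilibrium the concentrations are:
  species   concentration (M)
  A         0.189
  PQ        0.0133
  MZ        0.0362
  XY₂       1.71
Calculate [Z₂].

At equilibrium, Kc = [PQ]²·[XY₂]³ / ([Z₂]·[A]·[MZ]²) = 3.91.
(0.0133)²·(1.71)³ / (([Z₂])·(0.189)·(0.0362)²) = 3.91
[Z₂] = 0.913 M

[Z₂] = 0.913 M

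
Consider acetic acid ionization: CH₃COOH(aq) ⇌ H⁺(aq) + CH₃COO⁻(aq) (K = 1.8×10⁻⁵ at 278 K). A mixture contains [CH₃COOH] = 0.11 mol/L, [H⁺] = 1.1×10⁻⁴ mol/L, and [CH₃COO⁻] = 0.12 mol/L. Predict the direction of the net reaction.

Q = [H⁺]·[CH₃COO⁻] / [CH₃COOH] = (1.1×10⁻⁴)·(0.12) / (0.11) = 1.2×10⁻⁴
Q = 1.2×10⁻⁴ > K = 1.8×10⁻⁵, so the reverse reaction proceeds.

in the reverse direction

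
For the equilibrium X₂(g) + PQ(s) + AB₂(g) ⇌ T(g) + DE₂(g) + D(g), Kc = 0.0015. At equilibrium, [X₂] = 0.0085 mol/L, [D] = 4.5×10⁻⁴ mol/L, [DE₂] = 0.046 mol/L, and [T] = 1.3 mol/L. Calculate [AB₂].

[AB₂] = 2.1 mol/L

(PQ is a pure solid — omitted from Kc.)
At equilibrium, Kc = [T]·[DE₂]·[D] / ([X₂]·[AB₂]) = 0.0015.
(1.3)·(0.046)·(4.5×10⁻⁴) / ((0.0085)·([AB₂])) = 0.0015
[AB₂] = 2.11 = 2.1 mol/L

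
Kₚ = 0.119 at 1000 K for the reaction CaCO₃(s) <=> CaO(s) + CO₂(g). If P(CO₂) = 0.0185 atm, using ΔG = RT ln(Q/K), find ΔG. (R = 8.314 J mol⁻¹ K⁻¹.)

(CaCO₃, CaO are pure solids — omitted from Qₚ.)
Qₚ = P(CO₂) = 0.0185
ΔG = RT ln(Qₚ/Kₚ) = (8.314 J mol⁻¹ K⁻¹)(1000 K) × ln(0.0185/0.119)
   = (8.314 kJ/mol)(-1.861) = -15.5 kJ/mol
ΔG < 0, so the forward reaction is spontaneous (proceeds forward).

ΔG = -15.5 kJ/mol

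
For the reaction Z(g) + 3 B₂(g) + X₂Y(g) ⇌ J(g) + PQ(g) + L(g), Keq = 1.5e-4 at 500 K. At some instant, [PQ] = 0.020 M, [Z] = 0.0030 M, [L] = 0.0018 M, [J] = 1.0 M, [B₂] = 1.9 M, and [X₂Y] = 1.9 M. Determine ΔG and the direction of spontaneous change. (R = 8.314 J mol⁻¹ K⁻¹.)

Q = [J]·[PQ]·[L] / ([Z]·[B₂]³·[X₂Y]) = (1.0)·(0.020)·(0.0018) / ((0.0030)·(1.9)³·(1.9)) = 9.21e-4
ΔG = RT ln(Q/Keq) = (8.314 J mol⁻¹ K⁻¹)(500 K) × ln(9.21e-4/1.5e-4)
   = (4.157 kJ/mol)(1.815) = 7.54 kJ/mol
ΔG > 0, so the forward reaction is non-spontaneous (proceeds in reverse).

ΔG = 7.54 kJ/mol; the forward reaction is non-spontaneous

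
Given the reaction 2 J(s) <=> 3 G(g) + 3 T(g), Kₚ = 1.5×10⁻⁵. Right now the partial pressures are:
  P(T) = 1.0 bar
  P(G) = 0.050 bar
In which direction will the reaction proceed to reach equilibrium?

reverse (toward reactants)

(J is a pure solid — omitted from Qₚ.)
Qₚ = P(G)³·P(T)³ = (0.050)³·(1.0)³ = 1.3×10⁻⁴
Qₚ = 1.3×10⁻⁴ > Kₚ = 1.5×10⁻⁵, so the reverse reaction proceeds.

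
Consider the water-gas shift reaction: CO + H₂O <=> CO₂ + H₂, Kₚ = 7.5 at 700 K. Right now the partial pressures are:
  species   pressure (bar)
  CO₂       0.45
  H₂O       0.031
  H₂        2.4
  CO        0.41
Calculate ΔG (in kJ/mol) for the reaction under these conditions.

ΔG = 14.1 kJ/mol

Qₚ = P(CO₂)·P(H₂) / (P(CO)·P(H₂O)) = (0.45)·(2.4) / ((0.41)·(0.031)) = 85.0
ΔG = RT ln(Qₚ/Kₚ) = (8.314 J mol⁻¹ K⁻¹)(700 K) × ln(85.0/7.5)
   = (5.820 kJ/mol)(2.428) = 14.1 kJ/mol
ΔG > 0, so the forward reaction is non-spontaneous (proceeds in reverse).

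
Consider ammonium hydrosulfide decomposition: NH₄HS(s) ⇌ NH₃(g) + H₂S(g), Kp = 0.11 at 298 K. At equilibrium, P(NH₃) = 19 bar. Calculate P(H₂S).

P(H₂S) = 0.0058 bar

(NH₄HS is a pure solid — omitted from Kp.)
At equilibrium, Kp = P(NH₃)·P(H₂S) = 0.11.
(19)·(P(H₂S)) = 0.11
P(H₂S) = 0.00579 = 0.0058 bar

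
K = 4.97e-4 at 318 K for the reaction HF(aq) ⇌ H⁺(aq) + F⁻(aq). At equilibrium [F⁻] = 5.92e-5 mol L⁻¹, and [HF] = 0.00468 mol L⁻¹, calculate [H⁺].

[H⁺] = 0.0393 mol L⁻¹

At equilibrium, K = [H⁺]·[F⁻] / [HF] = 4.97e-4.
([H⁺])·(5.92e-5) / (0.00468) = 4.97e-4
[H⁺] = 0.0393 mol L⁻¹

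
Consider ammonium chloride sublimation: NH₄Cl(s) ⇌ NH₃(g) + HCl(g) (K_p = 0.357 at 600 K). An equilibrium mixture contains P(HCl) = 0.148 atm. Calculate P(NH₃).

(NH₄Cl is a pure solid — omitted from K_p.)
At equilibrium, K_p = P(NH₃)·P(HCl) = 0.357.
(P(NH₃))·(0.148) = 0.357
P(NH₃) = 2.41 atm

P(NH₃) = 2.41 atm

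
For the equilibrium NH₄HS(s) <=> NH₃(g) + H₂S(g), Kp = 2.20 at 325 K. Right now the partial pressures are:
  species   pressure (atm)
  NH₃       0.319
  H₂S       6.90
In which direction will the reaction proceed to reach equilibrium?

(NH₄HS is a pure solid — omitted from Qp.)
Qp = P(NH₃)·P(H₂S) = (0.319)·(6.90) = 2.20
Qp = 2.20 = Kp, so the system is already at equilibrium.

no net change (already at equilibrium)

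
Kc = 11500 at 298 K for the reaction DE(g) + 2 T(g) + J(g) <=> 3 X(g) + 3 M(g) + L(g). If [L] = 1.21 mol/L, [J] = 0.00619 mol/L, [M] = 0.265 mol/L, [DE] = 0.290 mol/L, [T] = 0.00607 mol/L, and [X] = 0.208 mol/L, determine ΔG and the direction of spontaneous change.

ΔG = -3.28 kJ/mol; the forward reaction is spontaneous

Qc = [X]³·[M]³·[L] / ([DE]·[T]²·[J]) = (0.208)³·(0.265)³·(1.21) / ((0.290)·(0.00607)²·(0.00619)) = 3060
ΔG = RT ln(Qc/Kc) = (8.314 J mol⁻¹ K⁻¹)(298 K) × ln(3060/11500)
   = (2.478 kJ/mol)(-1.324) = -3.28 kJ/mol
ΔG < 0, so the forward reaction is spontaneous (proceeds forward).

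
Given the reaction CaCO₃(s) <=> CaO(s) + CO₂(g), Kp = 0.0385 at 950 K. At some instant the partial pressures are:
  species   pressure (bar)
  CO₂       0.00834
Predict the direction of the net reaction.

in the forward direction

(CaCO₃, CaO are pure solids — omitted from Qp.)
Qp = P(CO₂) = 0.00834
Qp = 0.00834 < Kp = 0.0385, so the forward reaction proceeds.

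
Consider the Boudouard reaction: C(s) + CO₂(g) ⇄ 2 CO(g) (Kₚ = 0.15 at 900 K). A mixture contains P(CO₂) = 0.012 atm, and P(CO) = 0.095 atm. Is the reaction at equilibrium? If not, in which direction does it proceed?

in the reverse direction

(C is a pure solid — omitted from Qₚ.)
Qₚ = P(CO)² / P(CO₂) = (0.095)² / (0.012) = 0.75
Qₚ = 0.75 > Kₚ = 0.15, so the reverse reaction proceeds.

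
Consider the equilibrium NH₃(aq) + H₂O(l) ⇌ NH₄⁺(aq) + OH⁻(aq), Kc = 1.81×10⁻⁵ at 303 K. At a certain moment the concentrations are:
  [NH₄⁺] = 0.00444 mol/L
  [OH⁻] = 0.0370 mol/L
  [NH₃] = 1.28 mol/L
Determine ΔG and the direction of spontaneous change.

ΔG = 4.93 kJ/mol; the forward reaction is non-spontaneous

(H₂O is a pure liquid — omitted from Qc.)
Qc = [NH₄⁺]·[OH⁻] / [NH₃] = (0.00444)·(0.0370) / (1.28) = 1.28×10⁻⁴
ΔG = RT ln(Qc/Kc) = (8.314 J mol⁻¹ K⁻¹)(303 K) × ln(1.28×10⁻⁴/1.81×10⁻⁵)
   = (2.519 kJ/mol)(1.956) = 4.93 kJ/mol
ΔG > 0, so the forward reaction is non-spontaneous (proceeds in reverse).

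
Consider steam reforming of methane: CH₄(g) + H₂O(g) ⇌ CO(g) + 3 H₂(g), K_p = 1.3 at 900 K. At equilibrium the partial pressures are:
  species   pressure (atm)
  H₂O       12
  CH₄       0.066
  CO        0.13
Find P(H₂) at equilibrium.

At equilibrium, K_p = P(CO)·P(H₂)³ / (P(CH₄)·P(H₂O)) = 1.3.
(0.13)·(P(H₂))³ / ((0.066)·(12)) = 1.3
P(H₂)³ = 7.92 ⇒ P(H₂) = 2.0 atm

P(H₂) = 2.0 atm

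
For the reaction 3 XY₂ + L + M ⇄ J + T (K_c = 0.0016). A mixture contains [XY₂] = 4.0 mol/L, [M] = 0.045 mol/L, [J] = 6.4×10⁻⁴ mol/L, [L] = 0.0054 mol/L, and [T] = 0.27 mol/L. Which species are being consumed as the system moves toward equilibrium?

Q_c = [J]·[T] / ([XY₂]³·[L]·[M]) = (6.4×10⁻⁴)·(0.27) / ((4.0)³·(0.0054)·(0.045)) = 0.011
Q_c = 0.011 > K_c = 0.0016: net reverse reaction.

J, T (products)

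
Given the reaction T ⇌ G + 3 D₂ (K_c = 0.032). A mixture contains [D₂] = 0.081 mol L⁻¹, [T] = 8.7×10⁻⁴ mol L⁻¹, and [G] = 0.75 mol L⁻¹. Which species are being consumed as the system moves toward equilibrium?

Q_c = [G]·[D₂]³ / [T] = (0.75)·(0.081)³ / (8.7×10⁻⁴) = 0.46
Q_c = 0.46 > K_c = 0.032: net reverse reaction.

G, D₂ (products)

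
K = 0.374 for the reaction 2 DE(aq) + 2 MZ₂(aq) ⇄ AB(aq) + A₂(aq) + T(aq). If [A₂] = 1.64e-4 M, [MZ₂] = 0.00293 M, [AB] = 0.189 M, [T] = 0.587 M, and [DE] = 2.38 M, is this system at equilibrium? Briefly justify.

yes, at equilibrium

Q = [AB]·[A₂]·[T] / ([DE]²·[MZ₂]²) = (0.189)·(1.64e-4)·(0.587) / ((2.38)²·(0.00293)²) = 0.374
Q = 0.374 = K; the system is at equilibrium.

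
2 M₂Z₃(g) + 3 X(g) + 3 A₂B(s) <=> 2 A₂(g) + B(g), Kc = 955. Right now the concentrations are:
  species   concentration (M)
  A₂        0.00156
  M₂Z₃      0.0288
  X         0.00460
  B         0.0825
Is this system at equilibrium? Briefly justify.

no; Q > K, reaction proceeds in reverse

(A₂B is a pure solid — omitted from Qc.)
Qc = [A₂]²·[B] / ([M₂Z₃]²·[X]³) = (0.00156)²·(0.0825) / ((0.0288)²·(0.00460)³) = 2490
Qc = 2490 > Kc = 955: net reverse reaction.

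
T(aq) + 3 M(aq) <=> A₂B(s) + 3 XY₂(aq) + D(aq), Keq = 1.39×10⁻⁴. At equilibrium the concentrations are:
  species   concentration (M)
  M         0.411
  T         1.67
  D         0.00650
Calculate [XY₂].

(A₂B is a pure solid — omitted from Keq.)
At equilibrium, Keq = [XY₂]³·[D] / ([T]·[M]³) = 1.39×10⁻⁴.
([XY₂])³·(0.00650) / ((1.67)·(0.411)³) = 1.39×10⁻⁴
[XY₂]³ = 0.00248 ⇒ [XY₂] = 0.135 M

[XY₂] = 0.135 M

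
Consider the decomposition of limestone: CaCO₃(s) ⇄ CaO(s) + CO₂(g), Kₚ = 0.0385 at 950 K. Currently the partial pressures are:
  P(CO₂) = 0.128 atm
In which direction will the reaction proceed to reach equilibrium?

(CaCO₃, CaO are pure solids — omitted from Qₚ.)
Qₚ = P(CO₂) = 0.128
Qₚ = 0.128 > Kₚ = 0.0385, so the reverse reaction proceeds.

toward reactants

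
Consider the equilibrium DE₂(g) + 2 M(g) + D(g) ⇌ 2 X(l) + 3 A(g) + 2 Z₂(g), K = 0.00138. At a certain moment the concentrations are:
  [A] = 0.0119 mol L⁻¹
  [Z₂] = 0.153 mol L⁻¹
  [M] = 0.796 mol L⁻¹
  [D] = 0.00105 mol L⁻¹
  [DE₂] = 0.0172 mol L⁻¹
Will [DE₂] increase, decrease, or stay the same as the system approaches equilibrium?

increase

(X is a pure liquid — omitted from Q.)
Q = [A]³·[Z₂]² / ([DE₂]·[M]²·[D]) = (0.0119)³·(0.153)² / ((0.0172)·(0.796)²·(0.00105)) = 0.00345
Q = 0.00345 > K = 0.00138: net reverse reaction.
DE₂ is a reactant, so it increases.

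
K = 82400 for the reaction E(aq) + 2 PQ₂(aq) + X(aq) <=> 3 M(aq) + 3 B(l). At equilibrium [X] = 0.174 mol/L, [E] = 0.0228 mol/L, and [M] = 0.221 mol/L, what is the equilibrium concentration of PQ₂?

(B is a pure liquid — omitted from K.)
At equilibrium, K = [M]³ / ([E]·[PQ₂]²·[X]) = 82400.
(0.221)³ / ((0.0228)·([PQ₂])²·(0.174)) = 82400
[PQ₂]² = 3.30×10⁻⁵ ⇒ [PQ₂] = 0.00575 mol/L

[PQ₂] = 0.00575 mol/L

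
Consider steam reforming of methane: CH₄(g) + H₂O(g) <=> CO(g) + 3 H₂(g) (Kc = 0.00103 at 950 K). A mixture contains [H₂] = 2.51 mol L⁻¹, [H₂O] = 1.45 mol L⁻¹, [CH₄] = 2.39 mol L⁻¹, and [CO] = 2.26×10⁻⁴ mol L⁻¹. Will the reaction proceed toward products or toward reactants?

Qc = [CO]·[H₂]³ / ([CH₄]·[H₂O]) = (2.26×10⁻⁴)·(2.51)³ / ((2.39)·(1.45)) = 0.00103
Qc = 0.00103 = Kc, so the system is already at equilibrium.

at equilibrium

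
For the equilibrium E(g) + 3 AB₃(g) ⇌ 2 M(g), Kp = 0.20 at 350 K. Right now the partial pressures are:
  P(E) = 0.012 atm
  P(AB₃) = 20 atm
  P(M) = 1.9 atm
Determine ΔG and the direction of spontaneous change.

ΔG = -4.86 kJ/mol; the forward reaction is spontaneous

Qp = P(M)² / (P(E)·P(AB₃)³) = (1.9)² / ((0.012)·(20)³) = 0.0376
ΔG = RT ln(Qp/Kp) = (8.314 J mol⁻¹ K⁻¹)(350 K) × ln(0.0376/0.20)
   = (2.910 kJ/mol)(-1.671) = -4.86 kJ/mol
ΔG < 0, so the forward reaction is spontaneous (proceeds forward).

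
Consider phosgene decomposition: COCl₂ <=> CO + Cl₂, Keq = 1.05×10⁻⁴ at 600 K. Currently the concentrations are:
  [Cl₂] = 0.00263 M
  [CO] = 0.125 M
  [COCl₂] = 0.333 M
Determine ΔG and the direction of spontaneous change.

Q = [CO]·[Cl₂] / [COCl₂] = (0.125)·(0.00263) / (0.333) = 9.87×10⁻⁴
ΔG = RT ln(Q/Keq) = (8.314 J mol⁻¹ K⁻¹)(600 K) × ln(9.87×10⁻⁴/1.05×10⁻⁴)
   = (4.988 kJ/mol)(2.241) = 11.2 kJ/mol
ΔG > 0, so the forward reaction is non-spontaneous (proceeds in reverse).

ΔG = 11.2 kJ/mol; the forward reaction is non-spontaneous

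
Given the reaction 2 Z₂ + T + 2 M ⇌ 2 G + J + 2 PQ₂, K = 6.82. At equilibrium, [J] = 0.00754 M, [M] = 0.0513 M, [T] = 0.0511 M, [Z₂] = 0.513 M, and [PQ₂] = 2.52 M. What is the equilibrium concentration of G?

At equilibrium, K = [G]²·[J]·[PQ₂]² / ([Z₂]²·[T]·[M]²) = 6.82.
([G])²·(0.00754)·(2.52)² / ((0.513)²·(0.0511)·(0.0513)²) = 6.82
[G]² = 0.00504 ⇒ [G] = 0.0710 M

[G] = 0.0710 M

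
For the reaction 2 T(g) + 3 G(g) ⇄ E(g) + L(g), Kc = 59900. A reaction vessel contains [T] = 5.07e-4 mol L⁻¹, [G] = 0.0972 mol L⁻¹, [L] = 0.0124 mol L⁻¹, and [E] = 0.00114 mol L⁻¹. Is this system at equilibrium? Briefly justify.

Qc = [E]·[L] / ([T]²·[G]³) = (0.00114)·(0.0124) / ((5.07e-4)²·(0.0972)³) = 59900
Qc = 59900 = Kc; the system is at equilibrium.

yes, at equilibrium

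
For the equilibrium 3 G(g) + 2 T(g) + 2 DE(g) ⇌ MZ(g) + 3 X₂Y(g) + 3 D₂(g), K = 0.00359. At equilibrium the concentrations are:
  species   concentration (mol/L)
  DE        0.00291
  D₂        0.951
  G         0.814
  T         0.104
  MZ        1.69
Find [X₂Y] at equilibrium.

At equilibrium, K = [MZ]·[X₂Y]³·[D₂]³ / ([G]³·[T]²·[DE]²) = 0.00359.
(1.69)·([X₂Y])³·(0.951)³ / ((0.814)³·(0.104)²·(0.00291)²) = 0.00359
[X₂Y]³ = 1.22×10⁻¹⁰ ⇒ [X₂Y] = 4.96×10⁻⁴ mol/L

[X₂Y] = 4.96×10⁻⁴ mol/L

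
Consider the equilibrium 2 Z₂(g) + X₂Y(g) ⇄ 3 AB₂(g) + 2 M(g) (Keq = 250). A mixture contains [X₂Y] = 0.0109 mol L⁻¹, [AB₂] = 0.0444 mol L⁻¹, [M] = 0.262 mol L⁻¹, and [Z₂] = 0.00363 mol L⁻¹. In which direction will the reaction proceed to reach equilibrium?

Q = [AB₂]³·[M]² / ([Z₂]²·[X₂Y]) = (0.0444)³·(0.262)² / ((0.00363)²·(0.0109)) = 41.8
Q = 41.8 < Keq = 250, so the forward reaction proceeds.

in the forward direction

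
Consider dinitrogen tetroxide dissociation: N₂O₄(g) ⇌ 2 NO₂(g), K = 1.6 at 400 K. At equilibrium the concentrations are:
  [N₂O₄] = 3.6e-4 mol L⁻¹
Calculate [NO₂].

At equilibrium, K = [NO₂]² / [N₂O₄] = 1.6.
([NO₂])² / (3.6e-4) = 1.6
[NO₂]² = 5.76e-4 ⇒ [NO₂] = 0.024 mol L⁻¹

[NO₂] = 0.024 mol L⁻¹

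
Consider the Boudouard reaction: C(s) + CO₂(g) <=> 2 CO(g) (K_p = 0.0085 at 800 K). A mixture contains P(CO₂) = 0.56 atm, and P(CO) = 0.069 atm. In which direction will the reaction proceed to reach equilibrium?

neither direction; the system is at equilibrium

(C is a pure solid — omitted from Q_p.)
Q_p = P(CO)² / P(CO₂) = (0.069)² / (0.56) = 0.0085
Q_p = 0.0085 = K_p, so the system is already at equilibrium.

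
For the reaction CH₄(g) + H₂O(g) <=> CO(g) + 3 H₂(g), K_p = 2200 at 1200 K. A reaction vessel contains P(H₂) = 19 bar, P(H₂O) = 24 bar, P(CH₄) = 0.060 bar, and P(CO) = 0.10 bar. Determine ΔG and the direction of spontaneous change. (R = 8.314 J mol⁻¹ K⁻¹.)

Q_p = P(CO)·P(H₂)³ / (P(CH₄)·P(H₂O)) = (0.10)·(19)³ / ((0.060)·(24)) = 476
ΔG = RT ln(Q_p/K_p) = (8.314 J mol⁻¹ K⁻¹)(1200 K) × ln(476/2200)
   = (9.977 kJ/mol)(-1.531) = -15.3 kJ/mol
ΔG < 0, so the forward reaction is spontaneous (proceeds forward).

ΔG = -15.3 kJ/mol; the forward reaction is spontaneous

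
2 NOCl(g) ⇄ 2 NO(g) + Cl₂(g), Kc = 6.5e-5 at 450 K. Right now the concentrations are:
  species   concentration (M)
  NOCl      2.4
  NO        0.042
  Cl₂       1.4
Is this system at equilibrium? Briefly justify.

Qc = [NO]²·[Cl₂] / [NOCl]² = (0.042)²·(1.4) / (2.4)² = 4.3e-4
Qc = 4.3e-4 > Kc = 6.5e-5: net reverse reaction.

no; Q > K, reaction proceeds in reverse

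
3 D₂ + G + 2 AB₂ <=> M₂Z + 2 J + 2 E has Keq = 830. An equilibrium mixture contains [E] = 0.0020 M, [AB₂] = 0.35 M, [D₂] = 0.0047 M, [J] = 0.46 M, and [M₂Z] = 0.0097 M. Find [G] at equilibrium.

At equilibrium, Keq = [M₂Z]·[J]²·[E]² / ([D₂]³·[G]·[AB₂]²) = 830.
(0.0097)·(0.46)²·(0.0020)² / ((0.0047)³·([G])·(0.35)²) = 830
[G] = 7.78e-4 = 7.8e-4 M

[G] = 7.8e-4 M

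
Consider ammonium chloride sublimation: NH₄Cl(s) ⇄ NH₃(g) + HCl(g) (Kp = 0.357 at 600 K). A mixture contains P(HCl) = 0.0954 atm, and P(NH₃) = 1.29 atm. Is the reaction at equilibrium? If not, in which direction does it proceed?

(NH₄Cl is a pure solid — omitted from Qp.)
Qp = P(NH₃)·P(HCl) = (1.29)·(0.0954) = 0.123
Qp = 0.123 < Kp = 0.357, so the forward reaction proceeds.

forward (toward products)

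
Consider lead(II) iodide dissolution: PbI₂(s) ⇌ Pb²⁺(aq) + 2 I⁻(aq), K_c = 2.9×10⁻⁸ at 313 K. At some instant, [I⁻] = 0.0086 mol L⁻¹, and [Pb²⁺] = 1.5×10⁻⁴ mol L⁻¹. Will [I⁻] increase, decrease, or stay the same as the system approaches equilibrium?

(PbI₂ is a pure solid — omitted from Q_c.)
Q_c = [Pb²⁺]·[I⁻]² = (1.5×10⁻⁴)·(0.0086)² = 1.1×10⁻⁸
Q_c = 1.1×10⁻⁸ < K_c = 2.9×10⁻⁸: net forward reaction.
I⁻ is a product, so it increases.

increase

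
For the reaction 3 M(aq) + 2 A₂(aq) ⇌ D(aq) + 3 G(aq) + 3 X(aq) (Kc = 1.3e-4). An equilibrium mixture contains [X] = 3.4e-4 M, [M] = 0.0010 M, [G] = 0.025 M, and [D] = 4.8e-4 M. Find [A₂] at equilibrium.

At equilibrium, Kc = [D]·[G]³·[X]³ / ([M]³·[A₂]²) = 1.3e-4.
(4.8e-4)·(0.025)³·(3.4e-4)³ / ((0.0010)³·([A₂])²) = 1.3e-4
[A₂]² = 2.27e-6 ⇒ [A₂] = 0.0015 M

[A₂] = 0.0015 M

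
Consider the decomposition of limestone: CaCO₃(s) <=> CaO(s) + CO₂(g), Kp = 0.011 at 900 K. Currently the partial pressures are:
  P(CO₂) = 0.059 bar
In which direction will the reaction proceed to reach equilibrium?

reverse (toward reactants)

(CaCO₃, CaO are pure solids — omitted from Qp.)
Qp = P(CO₂) = 0.059
Qp = 0.059 > Kp = 0.011, so the reverse reaction proceeds.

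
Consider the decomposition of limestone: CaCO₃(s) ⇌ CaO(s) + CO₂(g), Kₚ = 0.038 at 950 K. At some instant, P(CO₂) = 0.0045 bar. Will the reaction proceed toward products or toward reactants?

(CaCO₃, CaO are pure solids — omitted from Qₚ.)
Qₚ = P(CO₂) = 0.0045
Qₚ = 0.0045 < Kₚ = 0.038, so the forward reaction proceeds.

in the forward direction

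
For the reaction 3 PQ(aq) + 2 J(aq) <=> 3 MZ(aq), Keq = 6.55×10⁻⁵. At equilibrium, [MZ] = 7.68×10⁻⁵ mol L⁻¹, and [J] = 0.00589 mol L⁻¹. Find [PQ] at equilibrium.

At equilibrium, Keq = [MZ]³ / ([PQ]³·[J]²) = 6.55×10⁻⁵.
(7.68×10⁻⁵)³ / (([PQ])³·(0.00589)²) = 6.55×10⁻⁵
[PQ]³ = 1.99×10⁻⁴ ⇒ [PQ] = 0.0584 mol L⁻¹

[PQ] = 0.0584 mol L⁻¹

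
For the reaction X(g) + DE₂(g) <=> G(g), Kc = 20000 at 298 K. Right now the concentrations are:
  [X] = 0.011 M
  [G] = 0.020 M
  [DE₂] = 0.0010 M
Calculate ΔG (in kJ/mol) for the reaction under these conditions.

Qc = [G] / ([X]·[DE₂]) = (0.020) / ((0.011)·(0.0010)) = 1820
ΔG = RT ln(Qc/Kc) = (8.314 J mol⁻¹ K⁻¹)(298 K) × ln(1820/20000)
   = (2.478 kJ/mol)(-2.397) = -5.94 kJ/mol
ΔG < 0, so the forward reaction is spontaneous (proceeds forward).

ΔG = -5.94 kJ/mol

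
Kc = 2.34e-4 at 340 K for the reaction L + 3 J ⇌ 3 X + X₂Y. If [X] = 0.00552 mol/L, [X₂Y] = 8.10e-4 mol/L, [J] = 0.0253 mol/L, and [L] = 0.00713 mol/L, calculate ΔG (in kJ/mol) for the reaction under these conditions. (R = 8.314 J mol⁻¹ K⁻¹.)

ΔG = 4.57 kJ/mol

Qc = [X]³·[X₂Y] / ([L]·[J]³) = (0.00552)³·(8.10e-4) / ((0.00713)·(0.0253)³) = 0.00118
ΔG = RT ln(Qc/Kc) = (8.314 J mol⁻¹ K⁻¹)(340 K) × ln(0.00118/2.34e-4)
   = (2.827 kJ/mol)(1.618) = 4.57 kJ/mol
ΔG > 0, so the forward reaction is non-spontaneous (proceeds in reverse).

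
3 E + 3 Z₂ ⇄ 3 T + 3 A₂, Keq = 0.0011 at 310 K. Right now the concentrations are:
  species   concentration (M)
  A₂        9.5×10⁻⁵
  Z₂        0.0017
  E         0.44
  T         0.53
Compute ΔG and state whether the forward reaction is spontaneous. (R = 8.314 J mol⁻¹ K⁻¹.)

Q = [T]³·[A₂]³ / ([E]³·[Z₂]³) = (0.53)³·(9.5×10⁻⁵)³ / ((0.44)³·(0.0017)³) = 3.05×10⁻⁴
ΔG = RT ln(Q/Keq) = (8.314 J mol⁻¹ K⁻¹)(310 K) × ln(3.05×10⁻⁴/0.0011)
   = (2.577 kJ/mol)(-1.283) = -3.31 kJ/mol
ΔG < 0, so the forward reaction is spontaneous (proceeds forward).

ΔG = -3.31 kJ/mol; the forward reaction is spontaneous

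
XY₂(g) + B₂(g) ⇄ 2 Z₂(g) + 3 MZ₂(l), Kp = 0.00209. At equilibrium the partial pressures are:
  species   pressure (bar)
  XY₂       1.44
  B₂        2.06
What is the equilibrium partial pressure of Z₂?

(MZ₂ is a pure liquid — omitted from Kp.)
At equilibrium, Kp = P(Z₂)² / (P(XY₂)·P(B₂)) = 0.00209.
(P(Z₂))² / ((1.44)·(2.06)) = 0.00209
P(Z₂)² = 0.00620 ⇒ P(Z₂) = 0.0787 bar

P(Z₂) = 0.0787 bar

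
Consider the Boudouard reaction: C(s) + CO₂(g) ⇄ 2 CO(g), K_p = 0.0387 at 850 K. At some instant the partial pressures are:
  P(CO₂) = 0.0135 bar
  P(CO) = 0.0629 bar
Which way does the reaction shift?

toward reactants

(C is a pure solid — omitted from Q_p.)
Q_p = P(CO)² / P(CO₂) = (0.0629)² / (0.0135) = 0.293
Q_p = 0.293 > K_p = 0.0387, so the reverse reaction proceeds.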